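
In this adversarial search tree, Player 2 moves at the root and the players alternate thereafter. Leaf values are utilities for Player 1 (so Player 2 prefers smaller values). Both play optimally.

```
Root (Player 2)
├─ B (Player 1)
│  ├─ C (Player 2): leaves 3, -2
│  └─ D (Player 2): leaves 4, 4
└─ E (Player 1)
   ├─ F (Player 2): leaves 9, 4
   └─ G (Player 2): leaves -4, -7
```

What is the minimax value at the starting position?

C (Player 2): min(3, -2) = -2
D (Player 2): min(4, 4) = 4
B (Player 1): max(-2, 4) = 4
F (Player 2): min(9, 4) = 4
G (Player 2): min(-4, -7) = -7
E (Player 1): max(4, -7) = 4
Root (Player 2): min(4, 4) = 4

4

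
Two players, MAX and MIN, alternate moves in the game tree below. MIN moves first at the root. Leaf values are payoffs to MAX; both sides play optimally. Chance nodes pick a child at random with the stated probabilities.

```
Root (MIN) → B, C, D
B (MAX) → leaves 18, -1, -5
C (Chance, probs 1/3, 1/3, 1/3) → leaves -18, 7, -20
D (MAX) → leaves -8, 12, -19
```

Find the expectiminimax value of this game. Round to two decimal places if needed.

-10.33

B (MAX): max(18, -1, -5) = 18
C (Chance): 1/3·-18 + 1/3·7 + 1/3·-20 = -10.33
D (MAX): max(-8, 12, -19) = 12
Root (MIN): min(18, -10.33, 12) = -10.33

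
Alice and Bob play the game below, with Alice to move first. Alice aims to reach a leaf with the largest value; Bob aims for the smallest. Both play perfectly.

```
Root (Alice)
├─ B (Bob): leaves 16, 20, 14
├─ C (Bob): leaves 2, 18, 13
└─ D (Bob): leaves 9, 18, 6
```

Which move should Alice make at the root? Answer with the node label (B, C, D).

B

B (Bob): min(16, 20, 14) = 14
C (Bob): min(2, 18, 13) = 2
D (Bob): min(9, 18, 6) = 6
Root (Alice): max(14, 2, 6) = 14
Alice picks the child with the highest value: B (value 14).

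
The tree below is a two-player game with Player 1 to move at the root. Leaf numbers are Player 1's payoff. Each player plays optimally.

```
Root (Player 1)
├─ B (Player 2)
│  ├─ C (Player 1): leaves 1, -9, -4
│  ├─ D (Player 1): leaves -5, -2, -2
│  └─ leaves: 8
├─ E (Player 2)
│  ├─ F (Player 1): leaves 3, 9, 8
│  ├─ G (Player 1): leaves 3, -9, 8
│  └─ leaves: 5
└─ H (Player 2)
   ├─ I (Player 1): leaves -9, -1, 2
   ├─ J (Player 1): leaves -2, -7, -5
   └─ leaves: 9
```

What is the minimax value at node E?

F: max(3, 9, 8) = 9
G: max(3, -9, 8) = 8
E: min(9, 8, 5) = 5

5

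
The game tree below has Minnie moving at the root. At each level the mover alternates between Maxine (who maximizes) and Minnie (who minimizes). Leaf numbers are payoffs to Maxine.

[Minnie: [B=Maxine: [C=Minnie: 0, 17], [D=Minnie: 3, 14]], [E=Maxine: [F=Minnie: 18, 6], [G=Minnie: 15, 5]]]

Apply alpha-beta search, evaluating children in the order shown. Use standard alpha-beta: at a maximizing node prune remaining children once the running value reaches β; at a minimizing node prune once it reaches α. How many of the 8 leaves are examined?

6

C [α=-∞,β=+∞]: v=0
D [α=0,β=+∞]: v=3
B [α=-∞,β=+∞]: v=3
F [α=-∞,β=3]: v=6
E [α=-∞,β=3]: v=6 after child 1 ≥ β → β-cutoff, skip 1
Root [α=-∞,β=+∞]: v=3
Leaves evaluated: 6 of 8.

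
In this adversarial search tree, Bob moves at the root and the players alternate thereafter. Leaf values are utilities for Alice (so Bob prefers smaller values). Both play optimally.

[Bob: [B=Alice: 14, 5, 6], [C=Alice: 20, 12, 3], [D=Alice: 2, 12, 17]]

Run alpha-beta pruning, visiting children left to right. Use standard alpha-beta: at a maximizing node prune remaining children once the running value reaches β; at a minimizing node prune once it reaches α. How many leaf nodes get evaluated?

7

B [α=-∞,β=+∞]: v=14
C [α=-∞,β=14]: v=20 after child 1 ≥ β → β-cutoff, skip 2
D [α=-∞,β=14]: v=17
Root [α=-∞,β=+∞]: v=14
Leaves evaluated: 7 of 9.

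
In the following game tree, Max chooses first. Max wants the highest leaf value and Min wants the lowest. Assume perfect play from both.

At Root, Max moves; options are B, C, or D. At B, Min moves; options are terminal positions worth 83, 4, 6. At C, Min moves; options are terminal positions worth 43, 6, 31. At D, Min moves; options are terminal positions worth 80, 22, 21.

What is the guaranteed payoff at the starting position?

21

B (Min): min(83, 4, 6) = 4
C (Min): min(43, 6, 31) = 6
D (Min): min(80, 22, 21) = 21
Root (Max): max(4, 6, 21) = 21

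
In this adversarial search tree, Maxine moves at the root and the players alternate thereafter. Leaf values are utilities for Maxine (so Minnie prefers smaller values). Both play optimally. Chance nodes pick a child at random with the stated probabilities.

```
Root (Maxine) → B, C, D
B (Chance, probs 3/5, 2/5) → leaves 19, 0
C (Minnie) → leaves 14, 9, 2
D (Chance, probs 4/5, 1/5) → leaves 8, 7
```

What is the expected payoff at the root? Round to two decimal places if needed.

11.4

B (Chance): 3/5·19 + 2/5·0 = 11.4
C (Minnie): min(14, 9, 2) = 2
D (Chance): 4/5·8 + 1/5·7 = 7.8
Root (Maxine): max(11.4, 2, 7.8) = 11.4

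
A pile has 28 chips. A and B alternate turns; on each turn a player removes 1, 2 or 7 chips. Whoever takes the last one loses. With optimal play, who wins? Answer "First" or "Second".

Second

Mark each pile size as W (mover wins) or L (mover loses):
i:   0  1  2  3  4  5  6  7  8  9 10 11 12 13 14 15 16 17 18 19 20 21 22 23 24 25 26 27 28
     W  L  W  W  L  W  W  L  W  W  L  W  W  L  W  W  L  W  W  L  W  W  L  W  W  L  W  W  L
Position 28 is L, so the second player wins.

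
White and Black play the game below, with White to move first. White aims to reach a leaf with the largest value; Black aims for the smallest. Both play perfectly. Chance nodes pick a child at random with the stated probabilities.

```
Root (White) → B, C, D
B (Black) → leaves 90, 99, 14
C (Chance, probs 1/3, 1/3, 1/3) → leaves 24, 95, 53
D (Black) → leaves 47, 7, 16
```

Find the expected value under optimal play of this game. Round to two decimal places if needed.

B (Black): min(90, 99, 14) = 14
C (Chance): 1/3·24 + 1/3·95 + 1/3·53 = 57.33
D (Black): min(47, 7, 16) = 7
Root (White): max(14, 57.33, 7) = 57.33

57.33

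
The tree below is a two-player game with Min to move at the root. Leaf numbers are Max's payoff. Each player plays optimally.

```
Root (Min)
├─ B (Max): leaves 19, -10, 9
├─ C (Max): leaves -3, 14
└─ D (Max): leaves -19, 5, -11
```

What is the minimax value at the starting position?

B (Max): max(19, -10, 9) = 19
C (Max): max(-3, 14) = 14
D (Max): max(-19, 5, -11) = 5
Root (Min): min(19, 14, 5) = 5

5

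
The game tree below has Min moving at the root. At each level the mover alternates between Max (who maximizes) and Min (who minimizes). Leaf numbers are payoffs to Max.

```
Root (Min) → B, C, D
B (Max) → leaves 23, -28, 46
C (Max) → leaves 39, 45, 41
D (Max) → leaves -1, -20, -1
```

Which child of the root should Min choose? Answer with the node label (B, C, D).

D

B (Max): max(23, -28, 46) = 46
C (Max): max(39, 45, 41) = 45
D (Max): max(-1, -20, -1) = -1
Root (Min): min(46, 45, -1) = -1
Min picks the child with the lowest value: D (value -1).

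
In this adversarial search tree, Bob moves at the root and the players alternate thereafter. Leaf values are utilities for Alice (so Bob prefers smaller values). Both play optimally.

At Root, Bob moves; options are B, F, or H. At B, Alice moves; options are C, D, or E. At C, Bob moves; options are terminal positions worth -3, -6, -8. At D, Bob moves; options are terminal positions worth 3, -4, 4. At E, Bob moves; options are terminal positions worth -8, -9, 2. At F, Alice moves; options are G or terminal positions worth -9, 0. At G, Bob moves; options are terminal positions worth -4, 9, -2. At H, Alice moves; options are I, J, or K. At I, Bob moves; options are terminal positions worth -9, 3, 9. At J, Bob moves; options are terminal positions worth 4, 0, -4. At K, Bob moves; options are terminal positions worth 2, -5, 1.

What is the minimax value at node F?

0

G: min(-4, 9, -2) = -4
F: max(-4, -9, 0) = 0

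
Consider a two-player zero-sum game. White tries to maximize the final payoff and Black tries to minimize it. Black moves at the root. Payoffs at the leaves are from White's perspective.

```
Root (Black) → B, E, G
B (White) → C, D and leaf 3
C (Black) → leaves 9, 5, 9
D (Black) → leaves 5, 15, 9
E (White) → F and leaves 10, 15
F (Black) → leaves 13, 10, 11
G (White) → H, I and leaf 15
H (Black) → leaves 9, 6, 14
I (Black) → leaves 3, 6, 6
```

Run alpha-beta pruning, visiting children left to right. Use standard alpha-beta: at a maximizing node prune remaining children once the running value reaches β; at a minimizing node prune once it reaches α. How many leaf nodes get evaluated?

11

C [α=-∞,β=+∞]: v=5
D [α=5,β=+∞]: v=5 after child 1 ≤ α → α-cutoff, skip 2
B [α=-∞,β=+∞]: v=5
F [α=-∞,β=5]: v=10
E [α=-∞,β=5]: v=10 after child 1 ≥ β → β-cutoff, skip 2
H [α=-∞,β=5]: v=6
G [α=-∞,β=5]: v=6 after child 1 ≥ β → β-cutoff, skip 2
Root [α=-∞,β=+∞]: v=5
Leaves evaluated: 11 of 19.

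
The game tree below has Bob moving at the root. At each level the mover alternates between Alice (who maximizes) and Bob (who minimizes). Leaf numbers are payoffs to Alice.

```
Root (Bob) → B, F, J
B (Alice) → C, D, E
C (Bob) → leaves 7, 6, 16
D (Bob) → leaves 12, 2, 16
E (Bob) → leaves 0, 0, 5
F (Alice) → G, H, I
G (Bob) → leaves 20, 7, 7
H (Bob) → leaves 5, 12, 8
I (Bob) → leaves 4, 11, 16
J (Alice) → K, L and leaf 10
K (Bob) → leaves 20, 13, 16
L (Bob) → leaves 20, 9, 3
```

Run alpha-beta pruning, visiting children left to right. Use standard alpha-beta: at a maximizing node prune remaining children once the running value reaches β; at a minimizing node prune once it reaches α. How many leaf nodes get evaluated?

12

C [α=-∞,β=+∞]: v=6
D [α=6,β=+∞]: v=2 after child 2 ≤ α → α-cutoff, skip 1
E [α=6,β=+∞]: v=0 after child 1 ≤ α → α-cutoff, skip 2
B [α=-∞,β=+∞]: v=6
G [α=-∞,β=6]: v=7
F [α=-∞,β=6]: v=7 after child 1 ≥ β → β-cutoff, skip 2
K [α=-∞,β=6]: v=13
J [α=-∞,β=6]: v=13 after child 1 ≥ β → β-cutoff, skip 2
Root [α=-∞,β=+∞]: v=6
Leaves evaluated: 12 of 25.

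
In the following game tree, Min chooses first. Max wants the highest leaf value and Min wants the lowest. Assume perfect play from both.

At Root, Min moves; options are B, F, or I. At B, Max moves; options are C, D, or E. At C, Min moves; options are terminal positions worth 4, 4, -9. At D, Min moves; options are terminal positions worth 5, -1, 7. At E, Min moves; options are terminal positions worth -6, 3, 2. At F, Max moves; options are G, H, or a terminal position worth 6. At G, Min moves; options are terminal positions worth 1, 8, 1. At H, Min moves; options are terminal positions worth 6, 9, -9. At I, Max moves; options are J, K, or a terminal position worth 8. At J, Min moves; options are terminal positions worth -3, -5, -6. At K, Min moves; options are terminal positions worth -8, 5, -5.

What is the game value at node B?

C: min(4, 4, -9) = -9
D: min(5, -1, 7) = -1
E: min(-6, 3, 2) = -6
B: max(-9, -1, -6) = -1

-1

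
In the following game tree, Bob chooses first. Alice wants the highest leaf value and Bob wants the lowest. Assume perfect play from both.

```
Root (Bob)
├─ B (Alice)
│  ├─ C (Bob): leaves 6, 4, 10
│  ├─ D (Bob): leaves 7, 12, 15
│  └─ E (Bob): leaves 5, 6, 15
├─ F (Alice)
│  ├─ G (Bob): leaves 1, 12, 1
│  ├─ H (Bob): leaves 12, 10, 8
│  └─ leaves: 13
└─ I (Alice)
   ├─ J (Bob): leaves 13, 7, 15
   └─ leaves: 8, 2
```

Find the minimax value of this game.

C (Bob): min(6, 4, 10) = 4
D (Bob): min(7, 12, 15) = 7
E (Bob): min(5, 6, 15) = 5
B (Alice): max(4, 7, 5) = 7
G (Bob): min(1, 12, 1) = 1
H (Bob): min(12, 10, 8) = 8
F (Alice): max(1, 8, 13) = 13
J (Bob): min(13, 7, 15) = 7
I (Alice): max(7, 8, 2) = 8
Root (Bob): min(7, 13, 8) = 7

7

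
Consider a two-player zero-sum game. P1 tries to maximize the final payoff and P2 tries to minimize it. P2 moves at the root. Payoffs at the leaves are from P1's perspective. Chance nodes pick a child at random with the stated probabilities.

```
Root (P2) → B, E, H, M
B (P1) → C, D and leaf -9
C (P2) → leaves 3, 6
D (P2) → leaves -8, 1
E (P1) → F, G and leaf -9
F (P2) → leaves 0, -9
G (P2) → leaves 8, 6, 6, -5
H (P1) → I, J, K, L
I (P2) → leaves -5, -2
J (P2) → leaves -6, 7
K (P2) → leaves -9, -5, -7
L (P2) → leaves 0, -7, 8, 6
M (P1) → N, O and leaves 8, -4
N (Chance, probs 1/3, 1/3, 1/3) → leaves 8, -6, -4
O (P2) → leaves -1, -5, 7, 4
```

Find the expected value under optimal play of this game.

-5

C (P2): min(3, 6) = 3
D (P2): min(-8, 1) = -8
B (P1): max(3, -8, -9) = 3
F (P2): min(0, -9) = -9
G (P2): min(8, 6, 6, -5) = -5
E (P1): max(-9, -5, -9) = -5
I (P2): min(-5, -2) = -5
J (P2): min(-6, 7) = -6
K (P2): min(-9, -5, -7) = -9
L (P2): min(0, -7, 8, 6) = -7
H (P1): max(-5, -6, -9, -7) = -5
N (Chance): 1/3·8 + 1/3·-6 + 1/3·-4 = -0.67
O (P2): min(-1, -5, 7, 4) = -5
M (P1): max(-0.67, -5, 8, -4) = 8
Root (P2): min(3, -5, -5, 8) = -5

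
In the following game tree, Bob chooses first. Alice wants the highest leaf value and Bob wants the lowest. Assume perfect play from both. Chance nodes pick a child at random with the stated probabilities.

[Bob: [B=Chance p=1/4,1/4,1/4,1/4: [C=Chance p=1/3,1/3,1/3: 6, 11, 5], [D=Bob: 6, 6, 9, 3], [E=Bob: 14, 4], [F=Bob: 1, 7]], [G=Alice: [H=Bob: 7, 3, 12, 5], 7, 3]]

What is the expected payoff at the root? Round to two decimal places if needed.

3.83

C (Chance): 1/3·6 + 1/3·11 + 1/3·5 = 7.33
D (Bob): min(6, 6, 9, 3) = 3
E (Bob): min(14, 4) = 4
F (Bob): min(1, 7) = 1
B (Chance): 1/4·7.33 + 1/4·3 + 1/4·4 + 1/4·1 = 3.83
H (Bob): min(7, 3, 12, 5) = 3
G (Alice): max(3, 7, 3) = 7
Root (Bob): min(3.83, 7) = 3.83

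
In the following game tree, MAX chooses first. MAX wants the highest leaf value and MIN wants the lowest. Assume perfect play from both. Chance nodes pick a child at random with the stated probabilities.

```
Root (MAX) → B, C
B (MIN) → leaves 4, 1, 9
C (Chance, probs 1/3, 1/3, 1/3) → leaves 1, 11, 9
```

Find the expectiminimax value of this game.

B (MIN): min(4, 1, 9) = 1
C (Chance): 1/3·1 + 1/3·11 + 1/3·9 = 7
Root (MAX): max(1, 7) = 7

7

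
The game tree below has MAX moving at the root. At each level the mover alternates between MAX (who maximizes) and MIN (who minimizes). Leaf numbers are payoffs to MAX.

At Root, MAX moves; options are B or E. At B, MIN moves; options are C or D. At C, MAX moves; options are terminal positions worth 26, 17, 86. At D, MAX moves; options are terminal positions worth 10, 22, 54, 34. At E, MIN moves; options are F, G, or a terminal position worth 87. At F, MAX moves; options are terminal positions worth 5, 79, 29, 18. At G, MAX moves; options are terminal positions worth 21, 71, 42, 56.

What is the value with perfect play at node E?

F: max(5, 79, 29, 18) = 79
G: max(21, 71, 42, 56) = 71
E: min(79, 71, 87) = 71

71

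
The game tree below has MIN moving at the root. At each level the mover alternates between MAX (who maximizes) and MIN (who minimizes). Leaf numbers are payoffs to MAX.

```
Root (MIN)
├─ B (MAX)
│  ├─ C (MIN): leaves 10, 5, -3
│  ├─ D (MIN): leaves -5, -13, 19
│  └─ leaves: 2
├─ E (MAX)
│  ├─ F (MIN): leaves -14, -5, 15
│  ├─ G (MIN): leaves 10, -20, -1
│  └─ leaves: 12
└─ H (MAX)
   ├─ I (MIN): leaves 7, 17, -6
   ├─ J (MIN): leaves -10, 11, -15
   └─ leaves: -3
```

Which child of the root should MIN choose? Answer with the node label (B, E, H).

C (MIN): min(10, 5, -3) = -3
D (MIN): min(-5, -13, 19) = -13
B (MAX): max(-3, -13, 2) = 2
F (MIN): min(-14, -5, 15) = -14
G (MIN): min(10, -20, -1) = -20
E (MAX): max(-14, -20, 12) = 12
I (MIN): min(7, 17, -6) = -6
J (MIN): min(-10, 11, -15) = -15
H (MAX): max(-6, -15, -3) = -3
Root (MIN): min(2, 12, -3) = -3
MIN picks the child with the lowest value: H (value -3).

H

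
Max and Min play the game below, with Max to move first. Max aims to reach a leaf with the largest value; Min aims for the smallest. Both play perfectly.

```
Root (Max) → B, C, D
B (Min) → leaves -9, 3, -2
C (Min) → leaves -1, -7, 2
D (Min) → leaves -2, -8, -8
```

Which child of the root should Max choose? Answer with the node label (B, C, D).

C

B (Min): min(-9, 3, -2) = -9
C (Min): min(-1, -7, 2) = -7
D (Min): min(-2, -8, -8) = -8
Root (Max): max(-9, -7, -8) = -7
Max picks the child with the highest value: C (value -7).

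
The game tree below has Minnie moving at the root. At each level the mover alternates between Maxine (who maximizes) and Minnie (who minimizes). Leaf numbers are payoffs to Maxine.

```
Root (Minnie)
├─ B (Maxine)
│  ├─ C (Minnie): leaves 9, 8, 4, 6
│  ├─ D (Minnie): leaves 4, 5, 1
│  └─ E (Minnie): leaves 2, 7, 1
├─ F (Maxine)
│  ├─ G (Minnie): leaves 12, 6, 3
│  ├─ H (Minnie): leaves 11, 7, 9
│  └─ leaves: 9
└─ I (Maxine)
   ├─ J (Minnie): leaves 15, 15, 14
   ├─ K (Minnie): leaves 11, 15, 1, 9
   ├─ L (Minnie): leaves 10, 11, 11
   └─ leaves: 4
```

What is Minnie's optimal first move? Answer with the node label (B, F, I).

C (Minnie): min(9, 8, 4, 6) = 4
D (Minnie): min(4, 5, 1) = 1
E (Minnie): min(2, 7, 1) = 1
B (Maxine): max(4, 1, 1) = 4
G (Minnie): min(12, 6, 3) = 3
H (Minnie): min(11, 7, 9) = 7
F (Maxine): max(3, 7, 9) = 9
J (Minnie): min(15, 15, 14) = 14
K (Minnie): min(11, 15, 1, 9) = 1
L (Minnie): min(10, 11, 11) = 10
I (Maxine): max(14, 1, 10, 4) = 14
Root (Minnie): min(4, 9, 14) = 4
Minnie picks the child with the lowest value: B (value 4).

B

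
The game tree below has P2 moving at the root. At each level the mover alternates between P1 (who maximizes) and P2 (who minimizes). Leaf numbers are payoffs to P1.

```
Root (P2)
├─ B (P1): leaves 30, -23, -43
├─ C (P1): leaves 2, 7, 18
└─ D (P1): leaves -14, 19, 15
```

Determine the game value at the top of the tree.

18

B (P1): max(30, -23, -43) = 30
C (P1): max(2, 7, 18) = 18
D (P1): max(-14, 19, 15) = 19
Root (P2): min(30, 18, 19) = 18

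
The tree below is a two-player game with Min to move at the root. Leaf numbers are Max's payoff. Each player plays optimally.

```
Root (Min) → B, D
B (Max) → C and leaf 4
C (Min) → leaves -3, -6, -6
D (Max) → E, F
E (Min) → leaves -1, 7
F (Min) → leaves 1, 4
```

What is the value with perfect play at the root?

C (Min): min(-3, -6, -6) = -6
B (Max): max(-6, 4) = 4
E (Min): min(-1, 7) = -1
F (Min): min(1, 4) = 1
D (Max): max(-1, 1) = 1
Root (Min): min(4, 1) = 1

1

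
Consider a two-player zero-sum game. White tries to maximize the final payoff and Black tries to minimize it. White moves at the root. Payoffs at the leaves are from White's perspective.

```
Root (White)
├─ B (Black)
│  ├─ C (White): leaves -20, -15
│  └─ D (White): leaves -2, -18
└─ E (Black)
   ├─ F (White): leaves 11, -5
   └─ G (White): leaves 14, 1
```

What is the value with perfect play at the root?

11

C (White): max(-20, -15) = -15
D (White): max(-2, -18) = -2
B (Black): min(-15, -2) = -15
F (White): max(11, -5) = 11
G (White): max(14, 1) = 14
E (Black): min(11, 14) = 11
Root (White): max(-15, 11) = 11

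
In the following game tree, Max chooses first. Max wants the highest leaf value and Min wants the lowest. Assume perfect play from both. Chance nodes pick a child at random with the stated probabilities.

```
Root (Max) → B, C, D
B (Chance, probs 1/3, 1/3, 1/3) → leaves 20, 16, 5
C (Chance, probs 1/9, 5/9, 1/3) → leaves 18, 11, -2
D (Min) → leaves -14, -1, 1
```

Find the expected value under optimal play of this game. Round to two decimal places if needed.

13.67

B (Chance): 1/3·20 + 1/3·16 + 1/3·5 = 13.67
C (Chance): 1/9·18 + 5/9·11 + 1/3·-2 = 7.44
D (Min): min(-14, -1, 1) = -14
Root (Max): max(13.67, 7.44, -14) = 13.67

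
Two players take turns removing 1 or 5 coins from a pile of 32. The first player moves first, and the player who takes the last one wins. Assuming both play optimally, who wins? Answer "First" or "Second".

Mark each pile size as W (mover wins) or L (mover loses):
i:   0  1  2  3  4  5  6  7  8  9 10 11 12 13 14 15 16 17 18 19 20 21 22 23 24 25 26 27 28 29 30 31 32
     L  W  L  W  L  W  L  W  L  W  L  W  L  W  L  W  L  W  L  W  L  W  L  W  L  W  L  W  L  W  L  W  L
Position 32 is L, so the second player wins.

Second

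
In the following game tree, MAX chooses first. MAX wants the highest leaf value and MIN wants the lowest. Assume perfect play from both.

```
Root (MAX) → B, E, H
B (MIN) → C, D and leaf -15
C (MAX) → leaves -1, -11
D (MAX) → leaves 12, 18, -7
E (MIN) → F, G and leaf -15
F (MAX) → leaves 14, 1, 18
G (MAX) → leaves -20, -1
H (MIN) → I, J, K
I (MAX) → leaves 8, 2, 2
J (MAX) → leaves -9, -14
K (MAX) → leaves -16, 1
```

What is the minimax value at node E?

-15

F: max(14, 1, 18) = 18
G: max(-20, -1) = -1
E: min(18, -1, -15) = -15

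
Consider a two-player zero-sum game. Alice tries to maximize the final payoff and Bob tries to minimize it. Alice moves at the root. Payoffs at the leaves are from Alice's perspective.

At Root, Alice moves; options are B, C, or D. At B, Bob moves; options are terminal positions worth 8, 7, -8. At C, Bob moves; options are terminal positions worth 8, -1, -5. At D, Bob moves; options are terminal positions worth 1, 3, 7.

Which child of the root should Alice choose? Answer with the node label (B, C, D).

D

B (Bob): min(8, 7, -8) = -8
C (Bob): min(8, -1, -5) = -5
D (Bob): min(1, 3, 7) = 1
Root (Alice): max(-8, -5, 1) = 1
Alice picks the child with the highest value: D (value 1).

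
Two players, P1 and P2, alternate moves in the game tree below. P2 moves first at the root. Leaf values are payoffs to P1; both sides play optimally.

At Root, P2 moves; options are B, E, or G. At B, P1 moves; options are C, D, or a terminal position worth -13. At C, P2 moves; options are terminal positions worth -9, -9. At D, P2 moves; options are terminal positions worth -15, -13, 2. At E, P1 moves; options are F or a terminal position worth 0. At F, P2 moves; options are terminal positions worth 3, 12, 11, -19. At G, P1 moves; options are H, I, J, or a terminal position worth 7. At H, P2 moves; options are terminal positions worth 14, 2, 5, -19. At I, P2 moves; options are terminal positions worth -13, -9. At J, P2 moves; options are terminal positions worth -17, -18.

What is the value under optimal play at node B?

-9

C: min(-9, -9) = -9
D: min(-15, -13, 2) = -15
B: max(-9, -15, -13) = -9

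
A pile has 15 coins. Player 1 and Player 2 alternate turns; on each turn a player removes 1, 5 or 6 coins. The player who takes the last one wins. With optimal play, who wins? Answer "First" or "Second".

W/L table (W = player to move can force a win):
i:   0  1  2  3  4  5  6  7  8  9 10 11 12 13 14 15
     L  W  L  W  L  W  W  W  W  W  W  L  W  L  W  L
Position 15 is L, so the second player wins.

Second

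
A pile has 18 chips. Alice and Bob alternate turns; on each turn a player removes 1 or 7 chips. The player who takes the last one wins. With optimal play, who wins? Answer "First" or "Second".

Second

W/L table (W = player to move can force a win):
i:   0  1  2  3  4  5  6  7  8  9 10 11 12 13 14 15 16 17 18
     L  W  L  W  L  W  L  W  L  W  L  W  L  W  L  W  L  W  L
Position 18 is L, so the second player wins.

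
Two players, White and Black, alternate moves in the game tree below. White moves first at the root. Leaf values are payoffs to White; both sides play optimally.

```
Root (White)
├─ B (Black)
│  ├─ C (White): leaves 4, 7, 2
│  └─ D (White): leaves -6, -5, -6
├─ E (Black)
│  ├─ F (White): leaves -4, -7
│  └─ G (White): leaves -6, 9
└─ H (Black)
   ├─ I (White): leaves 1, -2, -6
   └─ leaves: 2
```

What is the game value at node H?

1

I: max(1, -2, -6) = 1
H: min(1, 2) = 1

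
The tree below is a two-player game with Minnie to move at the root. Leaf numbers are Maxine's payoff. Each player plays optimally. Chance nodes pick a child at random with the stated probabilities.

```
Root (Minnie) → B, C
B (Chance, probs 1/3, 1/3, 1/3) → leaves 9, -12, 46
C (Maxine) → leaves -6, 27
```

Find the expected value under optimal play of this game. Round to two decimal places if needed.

14.33

B (Chance): 1/3·9 + 1/3·-12 + 1/3·46 = 14.33
C (Maxine): max(-6, 27) = 27
Root (Minnie): min(14.33, 27) = 14.33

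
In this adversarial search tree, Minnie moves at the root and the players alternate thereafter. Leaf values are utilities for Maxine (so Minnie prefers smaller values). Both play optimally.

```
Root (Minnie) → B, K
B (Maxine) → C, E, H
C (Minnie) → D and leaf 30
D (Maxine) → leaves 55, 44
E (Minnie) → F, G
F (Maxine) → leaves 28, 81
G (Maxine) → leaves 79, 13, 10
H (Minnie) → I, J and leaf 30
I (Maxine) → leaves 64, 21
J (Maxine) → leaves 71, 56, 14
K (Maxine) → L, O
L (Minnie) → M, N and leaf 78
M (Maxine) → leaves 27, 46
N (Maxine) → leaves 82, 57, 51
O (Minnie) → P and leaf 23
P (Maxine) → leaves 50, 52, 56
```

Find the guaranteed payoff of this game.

D (Maxine): max(55, 44) = 55
C (Minnie): min(55, 30) = 30
F (Maxine): max(28, 81) = 81
G (Maxine): max(79, 13, 10) = 79
E (Minnie): min(81, 79) = 79
I (Maxine): max(64, 21) = 64
J (Maxine): max(71, 56, 14) = 71
H (Minnie): min(64, 71, 30) = 30
B (Maxine): max(30, 79, 30) = 79
M (Maxine): max(27, 46) = 46
N (Maxine): max(82, 57, 51) = 82
L (Minnie): min(46, 82, 78) = 46
P (Maxine): max(50, 52, 56) = 56
O (Minnie): min(56, 23) = 23
K (Maxine): max(46, 23) = 46
Root (Minnie): min(79, 46) = 46

46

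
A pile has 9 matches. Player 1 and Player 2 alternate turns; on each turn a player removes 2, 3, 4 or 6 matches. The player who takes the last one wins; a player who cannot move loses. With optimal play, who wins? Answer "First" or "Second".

Second

Compute winning (W) and losing (L) positions by backward induction:
i:   0  1  2  3  4  5  6  7  8  9
     L  L  W  W  W  W  W  W  L  L
Position 9 is L, so the second player wins.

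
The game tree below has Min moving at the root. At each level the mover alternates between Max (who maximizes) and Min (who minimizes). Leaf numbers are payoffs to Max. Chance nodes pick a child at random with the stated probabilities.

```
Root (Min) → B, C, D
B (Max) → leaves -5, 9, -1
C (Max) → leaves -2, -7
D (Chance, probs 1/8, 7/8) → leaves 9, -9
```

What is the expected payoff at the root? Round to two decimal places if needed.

-6.75

B (Max): max(-5, 9, -1) = 9
C (Max): max(-2, -7) = -2
D (Chance): 1/8·9 + 7/8·-9 = -6.75
Root (Min): min(9, -2, -6.75) = -6.75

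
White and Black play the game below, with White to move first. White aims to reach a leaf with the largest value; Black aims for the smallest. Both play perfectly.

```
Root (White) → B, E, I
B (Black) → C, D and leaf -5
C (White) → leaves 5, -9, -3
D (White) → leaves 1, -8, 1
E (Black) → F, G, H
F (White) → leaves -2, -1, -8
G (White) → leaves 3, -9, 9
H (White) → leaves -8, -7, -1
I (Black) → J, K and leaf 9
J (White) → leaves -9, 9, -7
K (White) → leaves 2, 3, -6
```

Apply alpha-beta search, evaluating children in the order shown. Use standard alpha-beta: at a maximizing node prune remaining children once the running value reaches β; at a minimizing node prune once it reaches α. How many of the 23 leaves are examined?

C [α=-∞,β=+∞]: v=5
D [α=-∞,β=5]: v=1
B [α=-∞,β=+∞]: v=-5
F [α=-5,β=+∞]: v=-1
G [α=-5,β=-1]: v=3 after child 1 ≥ β → β-cutoff, skip 2
H [α=-5,β=-1]: v=-1
E [α=-5,β=+∞]: v=-1
J [α=-1,β=+∞]: v=9
K [α=-1,β=9]: v=3
I [α=-1,β=+∞]: v=3
Root [α=-∞,β=+∞]: v=3
Leaves evaluated: 21 of 23.

21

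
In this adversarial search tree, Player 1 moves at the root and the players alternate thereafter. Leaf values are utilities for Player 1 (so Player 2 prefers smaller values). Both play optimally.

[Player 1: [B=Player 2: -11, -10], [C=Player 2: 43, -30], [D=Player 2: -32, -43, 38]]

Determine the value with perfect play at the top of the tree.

B (Player 2): min(-11, -10) = -11
C (Player 2): min(43, -30) = -30
D (Player 2): min(-32, -43, 38) = -43
Root (Player 1): max(-11, -30, -43) = -11

-11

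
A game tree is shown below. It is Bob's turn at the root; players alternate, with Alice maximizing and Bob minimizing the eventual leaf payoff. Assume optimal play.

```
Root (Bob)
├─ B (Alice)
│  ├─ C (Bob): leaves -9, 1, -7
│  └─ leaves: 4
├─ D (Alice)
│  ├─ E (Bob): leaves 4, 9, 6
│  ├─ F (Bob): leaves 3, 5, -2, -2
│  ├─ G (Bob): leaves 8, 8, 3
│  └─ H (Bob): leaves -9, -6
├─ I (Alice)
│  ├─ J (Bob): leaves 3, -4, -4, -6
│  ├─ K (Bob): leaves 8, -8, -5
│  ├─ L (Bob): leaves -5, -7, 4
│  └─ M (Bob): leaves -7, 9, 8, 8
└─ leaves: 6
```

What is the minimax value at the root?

-6

C (Bob): min(-9, 1, -7) = -9
B (Alice): max(-9, 4) = 4
E (Bob): min(4, 9, 6) = 4
F (Bob): min(3, 5, -2, -2) = -2
G (Bob): min(8, 8, 3) = 3
H (Bob): min(-9, -6) = -9
D (Alice): max(4, -2, 3, -9) = 4
J (Bob): min(3, -4, -4, -6) = -6
K (Bob): min(8, -8, -5) = -8
L (Bob): min(-5, -7, 4) = -7
M (Bob): min(-7, 9, 8, 8) = -7
I (Alice): max(-6, -8, -7, -7) = -6
Root (Bob): min(4, 4, -6, 6) = -6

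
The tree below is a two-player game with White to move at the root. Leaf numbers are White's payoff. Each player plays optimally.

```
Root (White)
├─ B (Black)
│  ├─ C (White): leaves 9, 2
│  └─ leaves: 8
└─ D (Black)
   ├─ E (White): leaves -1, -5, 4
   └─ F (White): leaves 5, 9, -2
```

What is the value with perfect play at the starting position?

8

C (White): max(9, 2) = 9
B (Black): min(9, 8) = 8
E (White): max(-1, -5, 4) = 4
F (White): max(5, 9, -2) = 9
D (Black): min(4, 9) = 4
Root (White): max(8, 4) = 8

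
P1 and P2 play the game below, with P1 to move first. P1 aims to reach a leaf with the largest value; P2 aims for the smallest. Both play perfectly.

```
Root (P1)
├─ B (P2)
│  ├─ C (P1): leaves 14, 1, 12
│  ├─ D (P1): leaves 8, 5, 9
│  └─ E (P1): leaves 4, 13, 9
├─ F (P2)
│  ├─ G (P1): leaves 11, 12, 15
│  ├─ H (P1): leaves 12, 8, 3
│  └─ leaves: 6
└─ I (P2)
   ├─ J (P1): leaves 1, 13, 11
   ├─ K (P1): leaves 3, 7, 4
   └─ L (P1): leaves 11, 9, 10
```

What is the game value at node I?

7

J: max(1, 13, 11) = 13
K: max(3, 7, 4) = 7
L: max(11, 9, 10) = 11
I: min(13, 7, 11) = 7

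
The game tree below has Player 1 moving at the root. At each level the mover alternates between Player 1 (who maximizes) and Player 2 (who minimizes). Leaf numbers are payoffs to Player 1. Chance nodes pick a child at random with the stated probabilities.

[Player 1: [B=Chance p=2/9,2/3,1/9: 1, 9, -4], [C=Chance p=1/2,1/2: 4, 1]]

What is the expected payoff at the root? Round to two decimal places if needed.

5.78

B (Chance): 2/9·1 + 2/3·9 + 1/9·-4 = 5.78
C (Chance): 1/2·4 + 1/2·1 = 2.5
Root (Player 1): max(5.78, 2.5) = 5.78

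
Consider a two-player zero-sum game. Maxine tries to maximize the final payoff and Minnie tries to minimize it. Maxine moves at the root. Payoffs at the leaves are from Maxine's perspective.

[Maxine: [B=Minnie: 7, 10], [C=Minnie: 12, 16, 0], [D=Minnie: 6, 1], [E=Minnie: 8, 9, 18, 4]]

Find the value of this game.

7

B (Minnie): min(7, 10) = 7
C (Minnie): min(12, 16, 0) = 0
D (Minnie): min(6, 1) = 1
E (Minnie): min(8, 9, 18, 4) = 4
Root (Maxine): max(7, 0, 1, 4) = 7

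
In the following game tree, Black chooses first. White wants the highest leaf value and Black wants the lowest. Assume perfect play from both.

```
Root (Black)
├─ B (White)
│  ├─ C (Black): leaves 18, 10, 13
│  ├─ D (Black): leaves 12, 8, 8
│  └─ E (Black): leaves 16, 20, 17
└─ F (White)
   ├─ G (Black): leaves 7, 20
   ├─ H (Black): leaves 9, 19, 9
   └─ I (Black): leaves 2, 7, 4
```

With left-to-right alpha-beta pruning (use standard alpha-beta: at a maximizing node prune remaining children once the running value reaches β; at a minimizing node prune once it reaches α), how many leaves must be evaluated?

14

C [α=-∞,β=+∞]: v=10
D [α=10,β=+∞]: v=8 after child 2 ≤ α → α-cutoff, skip 1
E [α=10,β=+∞]: v=16
B [α=-∞,β=+∞]: v=16
G [α=-∞,β=16]: v=7
H [α=7,β=16]: v=9
I [α=9,β=16]: v=2 after child 1 ≤ α → α-cutoff, skip 2
F [α=-∞,β=16]: v=9
Root [α=-∞,β=+∞]: v=9
Leaves evaluated: 14 of 17.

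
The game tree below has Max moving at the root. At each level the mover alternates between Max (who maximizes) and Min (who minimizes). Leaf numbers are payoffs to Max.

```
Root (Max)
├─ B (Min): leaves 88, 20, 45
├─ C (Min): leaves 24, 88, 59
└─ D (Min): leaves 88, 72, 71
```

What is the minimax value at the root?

71

B (Min): min(88, 20, 45) = 20
C (Min): min(24, 88, 59) = 24
D (Min): min(88, 72, 71) = 71
Root (Max): max(20, 24, 71) = 71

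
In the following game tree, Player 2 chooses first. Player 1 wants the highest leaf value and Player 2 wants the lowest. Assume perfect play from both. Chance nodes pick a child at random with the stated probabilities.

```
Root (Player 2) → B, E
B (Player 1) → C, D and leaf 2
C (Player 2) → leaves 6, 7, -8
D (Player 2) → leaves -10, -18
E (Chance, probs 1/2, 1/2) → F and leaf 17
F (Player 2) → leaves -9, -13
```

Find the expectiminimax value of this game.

2

C (Player 2): min(6, 7, -8) = -8
D (Player 2): min(-10, -18) = -18
B (Player 1): max(-8, -18, 2) = 2
F (Player 2): min(-9, -13) = -13
E (Chance): 1/2·-13 + 1/2·17 = 2
Root (Player 2): min(2, 2) = 2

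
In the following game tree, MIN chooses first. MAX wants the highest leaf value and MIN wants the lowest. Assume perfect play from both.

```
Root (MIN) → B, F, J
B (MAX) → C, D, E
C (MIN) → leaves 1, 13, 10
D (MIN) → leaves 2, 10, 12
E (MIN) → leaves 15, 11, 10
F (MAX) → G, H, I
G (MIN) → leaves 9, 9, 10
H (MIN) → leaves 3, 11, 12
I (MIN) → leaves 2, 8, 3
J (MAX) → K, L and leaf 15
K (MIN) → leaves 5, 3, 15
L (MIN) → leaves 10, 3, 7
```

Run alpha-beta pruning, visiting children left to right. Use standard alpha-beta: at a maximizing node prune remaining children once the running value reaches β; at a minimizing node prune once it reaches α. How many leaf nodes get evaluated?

C [α=-∞,β=+∞]: v=1
D [α=1,β=+∞]: v=2
E [α=2,β=+∞]: v=10
B [α=-∞,β=+∞]: v=10
G [α=-∞,β=10]: v=9
H [α=9,β=10]: v=3 after child 1 ≤ α → α-cutoff, skip 2
I [α=9,β=10]: v=2 after child 1 ≤ α → α-cutoff, skip 2
F [α=-∞,β=10]: v=9
K [α=-∞,β=9]: v=3
L [α=3,β=9]: v=3 after child 2 ≤ α → α-cutoff, skip 1
J [α=-∞,β=9]: v=15
Root [α=-∞,β=+∞]: v=9
Leaves evaluated: 20 of 25.

20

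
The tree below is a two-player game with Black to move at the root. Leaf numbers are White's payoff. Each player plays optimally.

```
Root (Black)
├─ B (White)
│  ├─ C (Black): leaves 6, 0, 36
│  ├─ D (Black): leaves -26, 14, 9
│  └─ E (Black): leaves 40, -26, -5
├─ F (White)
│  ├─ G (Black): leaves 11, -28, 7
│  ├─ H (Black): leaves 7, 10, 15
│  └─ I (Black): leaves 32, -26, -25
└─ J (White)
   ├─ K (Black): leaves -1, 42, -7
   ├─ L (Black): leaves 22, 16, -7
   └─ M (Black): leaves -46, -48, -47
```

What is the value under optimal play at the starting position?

C (Black): min(6, 0, 36) = 0
D (Black): min(-26, 14, 9) = -26
E (Black): min(40, -26, -5) = -26
B (White): max(0, -26, -26) = 0
G (Black): min(11, -28, 7) = -28
H (Black): min(7, 10, 15) = 7
I (Black): min(32, -26, -25) = -26
F (White): max(-28, 7, -26) = 7
K (Black): min(-1, 42, -7) = -7
L (Black): min(22, 16, -7) = -7
M (Black): min(-46, -48, -47) = -48
J (White): max(-7, -7, -48) = -7
Root (Black): min(0, 7, -7) = -7

-7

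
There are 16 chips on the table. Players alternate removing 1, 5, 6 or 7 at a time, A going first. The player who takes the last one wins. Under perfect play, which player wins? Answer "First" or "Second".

W/L table (W = player to move can force a win):
i:   0  1  2  3  4  5  6  7  8  9 10 11 12 13 14 15 16
     L  W  L  W  L  W  W  W  W  W  W  W  L  W  L  W  L
Position 16 is L, so the second player wins.

Second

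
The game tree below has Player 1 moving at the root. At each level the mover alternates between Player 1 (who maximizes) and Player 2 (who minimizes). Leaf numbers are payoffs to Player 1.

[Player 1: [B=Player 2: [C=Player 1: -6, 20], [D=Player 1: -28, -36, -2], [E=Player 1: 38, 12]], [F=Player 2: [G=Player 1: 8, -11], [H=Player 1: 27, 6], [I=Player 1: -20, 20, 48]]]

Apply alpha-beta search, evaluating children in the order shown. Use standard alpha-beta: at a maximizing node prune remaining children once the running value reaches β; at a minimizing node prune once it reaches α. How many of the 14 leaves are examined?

C [α=-∞,β=+∞]: v=20
D [α=-∞,β=20]: v=-2
E [α=-∞,β=-2]: v=38 after child 1 ≥ β → β-cutoff, skip 1
B [α=-∞,β=+∞]: v=-2
G [α=-2,β=+∞]: v=8
H [α=-2,β=8]: v=27 after child 1 ≥ β → β-cutoff, skip 1
I [α=-2,β=8]: v=20 after child 2 ≥ β → β-cutoff, skip 1
F [α=-2,β=+∞]: v=8
Root [α=-∞,β=+∞]: v=8
Leaves evaluated: 11 of 14.

11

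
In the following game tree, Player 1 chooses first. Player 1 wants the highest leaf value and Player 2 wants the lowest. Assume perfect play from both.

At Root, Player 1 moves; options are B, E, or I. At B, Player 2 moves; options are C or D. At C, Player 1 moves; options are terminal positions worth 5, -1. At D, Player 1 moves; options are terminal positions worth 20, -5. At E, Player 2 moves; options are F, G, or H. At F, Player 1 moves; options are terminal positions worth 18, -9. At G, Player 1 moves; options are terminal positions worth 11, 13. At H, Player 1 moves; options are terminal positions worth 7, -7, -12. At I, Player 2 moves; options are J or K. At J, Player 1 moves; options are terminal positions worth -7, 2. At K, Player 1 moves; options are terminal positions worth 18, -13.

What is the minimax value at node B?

C: max(5, -1) = 5
D: max(20, -5) = 20
B: min(5, 20) = 5

5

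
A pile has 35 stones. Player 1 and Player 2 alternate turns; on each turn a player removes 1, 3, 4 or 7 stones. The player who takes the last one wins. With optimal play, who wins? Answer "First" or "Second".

Compute winning (W) and losing (L) positions by backward induction:
i:   0  1  2  3  4  5  6  7  8  9 10 11 12 13 14 15 16 17 18 19 20 21 22 23 24 25 26 27 28 29 30 31 32 33 34 35
     L  W  L  W  W  W  W  W  L  W  L  W  W  W  W  W  L  W  L  W  W  W  W  W  L  W  L  W  W  W  W  W  L  W  L  W
Position 35 is W, so the first player wins.

First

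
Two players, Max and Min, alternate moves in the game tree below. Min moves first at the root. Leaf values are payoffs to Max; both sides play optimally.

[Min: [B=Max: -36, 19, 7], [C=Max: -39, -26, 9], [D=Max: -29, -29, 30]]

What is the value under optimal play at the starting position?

B (Max): max(-36, 19, 7) = 19
C (Max): max(-39, -26, 9) = 9
D (Max): max(-29, -29, 30) = 30
Root (Min): min(19, 9, 30) = 9

9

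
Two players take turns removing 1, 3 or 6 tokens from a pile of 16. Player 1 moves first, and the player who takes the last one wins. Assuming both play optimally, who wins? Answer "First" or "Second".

First

Positions where the player to move wins (W) vs loses (L):
i:   0  1  2  3  4  5  6  7  8  9 10 11 12 13 14 15 16
     L  W  L  W  L  W  W  W  W  L  W  L  W  L  W  W  W
Position 16 is W, so the first player wins.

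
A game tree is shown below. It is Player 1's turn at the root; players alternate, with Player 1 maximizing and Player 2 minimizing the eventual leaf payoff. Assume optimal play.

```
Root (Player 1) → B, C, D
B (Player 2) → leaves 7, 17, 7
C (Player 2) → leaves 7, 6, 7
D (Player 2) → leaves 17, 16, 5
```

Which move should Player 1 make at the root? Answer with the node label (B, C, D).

B (Player 2): min(7, 17, 7) = 7
C (Player 2): min(7, 6, 7) = 6
D (Player 2): min(17, 16, 5) = 5
Root (Player 1): max(7, 6, 5) = 7
Player 1 picks the child with the highest value: B (value 7).

B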